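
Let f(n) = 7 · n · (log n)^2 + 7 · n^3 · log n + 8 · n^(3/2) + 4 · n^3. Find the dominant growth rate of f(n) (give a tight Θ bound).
f(n) ∈ Θ(n^3 · log n)

Compare the terms by growth order. For large n, n^a · (log n)^b dominates n^a' · (log n)^b' iff a > a', or (a = a' and b > b'). Ranking the 4 terms shows the dominant one is 7 · n^3 · log n. Hence f(n) ∈ Θ(n^3 · log n).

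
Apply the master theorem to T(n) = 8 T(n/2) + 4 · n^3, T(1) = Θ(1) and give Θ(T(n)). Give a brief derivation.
T(n) = Θ(n^3 log n)

log_2 8 = 3, and f(n) = 4 · n^3 = Θ(n^(log_2 8)). This is Case 2 of the master theorem: T(n) = Θ(f(n) · log n) = Θ(n^3 log n).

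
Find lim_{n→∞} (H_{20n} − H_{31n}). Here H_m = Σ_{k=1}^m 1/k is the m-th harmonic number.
lim = ln(20/31)

Euler-Maclaurin gives H_m = ln m + γ + 1/(2m) + O(1/m^2). The γ and O(1/m) terms cancel in the difference:
  H_{20n} − H_{31n} = ln(20n) − ln(31n) + O(1/n) = ln(20/31) + O(1/n).
Hence the limit is ln(20/31).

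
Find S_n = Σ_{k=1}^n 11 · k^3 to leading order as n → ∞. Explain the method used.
S_n ~ 11 · n^4 / 4

By integral comparison (Euler-Maclaurin), Σ_{k=1}^n 11 · k^3 = 11 · ∫_0^n x^3 dx + O(n^3) = 11 · n^4/4 + O(n^3). (Equivalently, Faulhaber's formula gives the same leading term.)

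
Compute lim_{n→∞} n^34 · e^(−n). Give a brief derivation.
lim = 0

Exponentials with base > 1 dominate every fixed polynomial: for any fixed c, n^c / e^n → 0 as n → ∞ (e.g. by the ratio test, or since e^n grows faster than any power of n). Hence n^34 · e^(−n) = n^34 / e^n → 0.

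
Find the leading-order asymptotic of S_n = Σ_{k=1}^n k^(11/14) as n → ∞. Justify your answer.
S_n ~ (14/25) · n^(25/14)

Integral comparison: Σ_{k=1}^n k^(11/14) = ∫_0^n x^(11/14) dx + O(n^(11/14)). The integral is n^(1 + 11/14) / (1 + 11/14) = n^((11+14)/14) / ((11+14)/14) = (14/25) · n^(25/14).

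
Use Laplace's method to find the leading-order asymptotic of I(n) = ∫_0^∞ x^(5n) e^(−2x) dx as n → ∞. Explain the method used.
I(n) ~ (sqrt(2π·5n) / 2) · (5n/(2e))^(5n)

Write the integrand as exp(5n ln x − 2x) and set f(x) = 5n ln x − 2x. Then f'(x) = 5n/x − 2 = 0 at x* = 5n/2, and f''(x*) = −5n/x*^2 = −2^2/(5n). Laplace's method (interior maximum) gives
  I(n) ~ e^(f(x*)) · sqrt(2π / |f''(x*)|)
        = exp(5n ln(5n/2) − 5n) · sqrt(2π · 5n / 2^2)
        = (5n/2)^(5n) e^(−5n) · sqrt(2π·5n) / 2
        = (sqrt(2π·5n) / 2) · (5n/(2e))^(5n).
This matches Γ(5n+1)/2^(5n+1) with Stirling applied to Γ.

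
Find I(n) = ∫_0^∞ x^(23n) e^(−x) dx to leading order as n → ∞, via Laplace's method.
I(n) ~ sqrt(2π·23n) · (23n/e)^(23n)

Write the integrand as exp(23n ln x − x) and set f(x) = 23n ln x − x. Then f'(x) = 23n/x − 1 = 0 at x* = 23n, and f''(x*) = −23n/x*^2 = −1/(23n). Laplace's method (interior maximum) gives
  I(n) ~ e^(f(x*)) · sqrt(2π / |f''(x*)|)
        = exp(23n ln(23n) − 23n) · sqrt(2π · 23n)
        = (23n)^(23n) e^(−23n) · sqrt(2π·23n)
        = sqrt(2π·23n) · (23n/e)^(23n).
This matches Γ(23n+1) with Stirling applied to Γ.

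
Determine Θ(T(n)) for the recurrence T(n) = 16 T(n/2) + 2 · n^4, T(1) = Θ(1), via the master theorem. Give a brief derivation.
T(n) = Θ(n^4 log n)

log_2 16 = 4, and f(n) = 2 · n^4 = Θ(n^(log_2 16)). This is Case 2 of the master theorem: T(n) = Θ(f(n) · log n) = Θ(n^4 log n).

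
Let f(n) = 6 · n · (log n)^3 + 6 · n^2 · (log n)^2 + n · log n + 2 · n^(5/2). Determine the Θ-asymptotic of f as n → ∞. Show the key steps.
f(n) ∈ Θ(n^(5/2))

Compare the terms by growth order. For large n, n^a · (log n)^b dominates n^a' · (log n)^b' iff a > a', or (a = a' and b > b'). Ranking the 4 terms shows the dominant one is 2 · n^(5/2). Hence f(n) ∈ Θ(n^(5/2)).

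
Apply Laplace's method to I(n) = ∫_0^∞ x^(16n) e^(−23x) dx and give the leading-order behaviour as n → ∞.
I(n) ~ (sqrt(2π·16n) / 23) · (16n/(23e))^(16n)

Write the integrand as exp(16n ln x − 23x) and set f(x) = 16n ln x − 23x. Then f'(x) = 16n/x − 23 = 0 at x* = 16n/23, and f''(x*) = −16n/x*^2 = −23^2/(16n). Laplace's method (interior maximum) gives
  I(n) ~ e^(f(x*)) · sqrt(2π / |f''(x*)|)
        = exp(16n ln(16n/23) − 16n) · sqrt(2π · 16n / 23^2)
        = (16n/23)^(16n) e^(−16n) · sqrt(2π·16n) / 23
        = (sqrt(2π·16n) / 23) · (16n/(23e))^(16n).
This matches Γ(16n+1)/23^(16n+1) with Stirling applied to Γ.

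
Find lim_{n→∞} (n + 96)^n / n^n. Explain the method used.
lim = e^96

Rewrite as (1 + 96/n)^(n). By the standard limit (1 + x/n)^n → e^x, we have (1 + 96/n)^n → e^96, and raising to the 1st power gives e^96.
More precisely, ln[(1 + 96/n)^(n)] = n · ln(1 + 96/n) = n · (96/n + O(1/n^2)) = 96 + O(1/n) → 96.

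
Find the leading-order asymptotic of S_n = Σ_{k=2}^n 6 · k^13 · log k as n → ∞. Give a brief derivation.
S_n ~ 3 · n^14 log n / 7 − 3 · n^14 / 98

By integral comparison, S_n = ∫_1^n 6 · x^13 · log x dx + O(n^13 · log n). For the integral, ∫ x^13 log x dx = n^14 log n / 14 − n^14/196 (integration by parts). Hence S_n ~ 3 · n^14 log n / 7 − 3 · n^14 / 98.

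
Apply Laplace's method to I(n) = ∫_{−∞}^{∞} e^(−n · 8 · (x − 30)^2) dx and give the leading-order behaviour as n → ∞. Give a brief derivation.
I(n) = sqrt(π/(8n))

Here φ(x) = 8 · (x − 30)^2 has its unique minimum at x* = 30 with φ(x*) = 0 and φ''(x*) = 16. Laplace's method gives
  I(n) ~ e^(−n φ(x*)) · sqrt(2π / (n · φ''(x*))) = sqrt(2π / (16n)) = sqrt(π/(8n)).
This is exact: substituting u = (x − 30)·sqrt(8n) gives I(n) = (1/sqrt(8n)) ∫_{−∞}^{∞} e^(−u^2) du = sqrt(π/(8n)).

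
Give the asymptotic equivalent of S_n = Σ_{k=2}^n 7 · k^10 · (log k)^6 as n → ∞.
S_n ~ 7 · n^11 · (log n)^6 / 11

By integral comparison, S_n = ∫_1^n 7 · x^10 · (log x)^6 dx + O(n^10 · (log n)^6). For the integral, the leading term of ∫_1^n x^10 (log x)^6 dx is n^11/11 · (log n)^6 (by repeated integration by parts; each step lowers the log-exponent and produces a relatively O(1/log n) correction). Hence S_n ~ 7 · n^11 · (log n)^6 / 11.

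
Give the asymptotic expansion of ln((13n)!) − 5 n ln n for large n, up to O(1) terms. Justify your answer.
ln((13n)!) − 5 n ln n = 8 n ln n + 13(ln 13 − 1) n + (1/2) ln(2π·13n) + O(1/n)

Stirling: ln((13n)!) = 13n ln(13n) − 13n + (1/2) ln(2π·13n) + O(1/n).
Expand 13n ln(13n) = 13n (ln n + ln 13) = 13n ln n + 13n ln 13.
Subtract 5n ln n: leading term is (13 − 5) n ln n = 8 n ln n. The next term is 13n ln 13 − 13n = 13(ln 13 − 1) n. Then the (1/2) ln(2π·13n) correction.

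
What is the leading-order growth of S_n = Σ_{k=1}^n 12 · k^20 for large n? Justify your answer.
S_n ~ 4 · n^21 / 7

By integral comparison (Euler-Maclaurin), Σ_{k=1}^n 12 · k^20 = 12 · ∫_0^n x^20 dx + O(n^20) = 12 · n^21/21 = 4 · n^21 / 7 + O(n^20). (Equivalently, Faulhaber's formula gives the same leading term.)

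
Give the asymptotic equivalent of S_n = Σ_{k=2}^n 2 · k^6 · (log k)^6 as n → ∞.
S_n ~ 2 · n^7 · (log n)^6 / 7

By integral comparison, S_n = ∫_1^n 2 · x^6 · (log x)^6 dx + O(n^6 · (log n)^6). For the integral, the leading term of ∫_1^n x^6 (log x)^6 dx is n^7/7 · (log n)^6 (by repeated integration by parts; each step lowers the log-exponent and produces a relatively O(1/log n) correction). Hence S_n ~ 2 · n^7 · (log n)^6 / 7.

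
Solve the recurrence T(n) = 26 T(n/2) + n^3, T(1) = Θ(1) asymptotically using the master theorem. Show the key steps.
T(n) = Θ(n^(log_2 26))

Master theorem: compare f(n) = n^3 to n^(log_2 26) where log_2 26 ≈ 4.700. Since 3 < log_2 26, we have f(n) = O(n^(log_2 26 − ε)) for some ε > 0 — Case 1. Hence T(n) = Θ(n^(log_2 26)).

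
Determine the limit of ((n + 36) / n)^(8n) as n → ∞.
lim = e^288

Rewrite as (1 + 36/n)^(8n). By the standard limit (1 + x/n)^n → e^x, we have (1 + 36/n)^n → e^36, and raising to the 8th power gives e^288.
More precisely, ln[(1 + 36/n)^(8n)] = 8n · ln(1 + 36/n) = 8n · (36/n + O(1/n^2)) = 288 + O(1/n) → 288.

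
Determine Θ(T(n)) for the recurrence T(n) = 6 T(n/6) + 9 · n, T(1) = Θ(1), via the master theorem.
T(n) = Θ(n log n)

log_6 6 = 1, and f(n) = 9 · n = Θ(n^(log_6 6)). This is Case 2 of the master theorem: T(n) = Θ(f(n) · log n) = Θ(n log n).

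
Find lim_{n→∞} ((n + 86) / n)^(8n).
lim = e^688

Rewrite as (1 + 86/n)^(8n). By the standard limit (1 + x/n)^n → e^x, we have (1 + 86/n)^n → e^86, and raising to the 8th power gives e^688.
More precisely, ln[(1 + 86/n)^(8n)] = 8n · ln(1 + 86/n) = 8n · (86/n + O(1/n^2)) = 688 + O(1/n) → 688.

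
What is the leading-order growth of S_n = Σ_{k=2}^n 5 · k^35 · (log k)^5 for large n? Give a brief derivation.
S_n ~ 5 · n^36 · (log n)^5 / 36

By integral comparison, S_n = ∫_1^n 5 · x^35 · (log x)^5 dx + O(n^35 · (log n)^5). For the integral, the leading term of ∫_1^n x^35 (log x)^5 dx is n^36/36 · (log n)^5 (by repeated integration by parts; each step lowers the log-exponent and produces a relatively O(1/log n) correction). Hence S_n ~ 5 · n^36 · (log n)^5 / 36.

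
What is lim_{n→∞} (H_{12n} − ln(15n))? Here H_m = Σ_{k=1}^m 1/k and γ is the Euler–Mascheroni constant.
lim = ln(4/5) + γ

By Euler-Maclaurin, H_m = ln m + γ + O(1/m). So
  H_{12n} − ln(15n) = ln(12n) + γ − ln(15n) + O(1/n)
                       = ln(12/15) + γ + O(1/n).
Hence the limit is ln(12/15) + γ (= ln(4/5)).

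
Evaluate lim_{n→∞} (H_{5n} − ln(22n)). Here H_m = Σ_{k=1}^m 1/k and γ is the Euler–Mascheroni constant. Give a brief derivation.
lim = ln(5/22) + γ

By Euler-Maclaurin, H_m = ln m + γ + O(1/m). So
  H_{5n} − ln(22n) = ln(5n) + γ − ln(22n) + O(1/n)
                       = ln(5/22) + γ + O(1/n).
Hence the limit is ln(5/22) + γ.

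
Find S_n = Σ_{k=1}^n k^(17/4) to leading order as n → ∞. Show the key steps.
S_n ~ (4/21) · n^(21/4)

Integral comparison: Σ_{k=1}^n k^(17/4) = ∫_0^n x^(17/4) dx + O(n^(17/4)). The integral is n^(1 + 17/4) / (1 + 17/4) = n^((17+4)/4) / ((17+4)/4) = (4/21) · n^(21/4).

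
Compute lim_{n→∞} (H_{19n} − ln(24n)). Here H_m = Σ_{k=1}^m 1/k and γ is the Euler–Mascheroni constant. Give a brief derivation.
lim = ln(19/24) + γ

By Euler-Maclaurin, H_m = ln m + γ + O(1/m). So
  H_{19n} − ln(24n) = ln(19n) + γ − ln(24n) + O(1/n)
                       = ln(19/24) + γ + O(1/n).
Hence the limit is ln(19/24) + γ.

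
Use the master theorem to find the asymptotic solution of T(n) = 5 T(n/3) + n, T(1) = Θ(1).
T(n) = Θ(n^(log_3 5))

Master theorem: compare f(n) = n to n^(log_3 5) where log_3 5 ≈ 1.465. Since 1 < log_3 5, we have f(n) = O(n^(log_3 5 − ε)) for some ε > 0 — Case 1. Hence T(n) = Θ(n^(log_3 5)).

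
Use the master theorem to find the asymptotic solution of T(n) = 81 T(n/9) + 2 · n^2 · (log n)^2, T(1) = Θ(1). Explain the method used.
T(n) = Θ(n^2 · (log n)^3)

Here log_9 81 = 2 and f(n) = 2 · n^2 · (log n)^2 = Θ(n^(log_9 81) · (log n)^2). This is the extended Case 2 of the master theorem (f matches the critical exponent up to log factors), giving T(n) = Θ(n^(log_9 81) · (log n)^(2+1)) = Θ(n^2 · (log n)^3).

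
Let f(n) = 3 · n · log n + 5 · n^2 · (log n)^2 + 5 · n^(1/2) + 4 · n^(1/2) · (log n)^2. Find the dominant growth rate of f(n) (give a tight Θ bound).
f(n) ∈ Θ(n^2 · (log n)^2)

Compare the terms by growth order. For large n, n^a · (log n)^b dominates n^a' · (log n)^b' iff a > a', or (a = a' and b > b'). Ranking the 4 terms shows the dominant one is 5 · n^2 · (log n)^2. Hence f(n) ∈ Θ(n^2 · (log n)^2).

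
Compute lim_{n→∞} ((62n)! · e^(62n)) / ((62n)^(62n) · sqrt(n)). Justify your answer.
lim = sqrt(2π·62)

Stirling: (62n)! ~ sqrt(2π·62n) · (62n/e)^(62n). Hence
  (62n)! · e^(62n) / (62n)^(62n) ~ sqrt(2π·62n).
Dividing by sqrt(n): sqrt(2π·62n) / sqrt(n) = sqrt(2π·62) · n^((1−1)/2), so the limit is sqrt(2π·62).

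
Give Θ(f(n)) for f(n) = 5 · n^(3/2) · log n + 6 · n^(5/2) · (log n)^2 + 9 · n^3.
f(n) ∈ Θ(n^3)

Compare the terms by growth order. For large n, n^a · (log n)^b dominates n^a' · (log n)^b' iff a > a', or (a = a' and b > b'). Ranking the 3 terms shows the dominant one is 9 · n^3. Hence f(n) ∈ Θ(n^3).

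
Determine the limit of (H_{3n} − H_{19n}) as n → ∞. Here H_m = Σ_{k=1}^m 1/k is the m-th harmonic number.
lim = ln(3/19)

Euler-Maclaurin gives H_m = ln m + γ + 1/(2m) + O(1/m^2). The γ and O(1/m) terms cancel in the difference:
  H_{3n} − H_{19n} = ln(3n) − ln(19n) + O(1/n) = ln(3/19) + O(1/n).
Hence the limit is ln(3/19).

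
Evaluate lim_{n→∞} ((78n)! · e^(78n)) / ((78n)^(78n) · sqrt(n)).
lim = sqrt(2π·78)

Stirling: (78n)! ~ sqrt(2π·78n) · (78n/e)^(78n). Hence
  (78n)! · e^(78n) / (78n)^(78n) ~ sqrt(2π·78n).
Dividing by sqrt(n): sqrt(2π·78n) / sqrt(n) = sqrt(2π·78) · n^((1−1)/2), so the limit is sqrt(2π·78).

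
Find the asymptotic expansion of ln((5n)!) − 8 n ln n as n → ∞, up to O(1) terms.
ln((5n)!) − 8 n ln n = −3 n ln n + 5(ln 5 − 1) n + (1/2) ln(2π·5n) + O(1/n)

Stirling: ln((5n)!) = 5n ln(5n) − 5n + (1/2) ln(2π·5n) + O(1/n).
Expand 5n ln(5n) = 5n (ln n + ln 5) = 5n ln n + 5n ln 5.
Subtract 8n ln n: leading term is (5 − 8) n ln n = −3 n ln n. The next term is 5n ln 5 − 5n = 5(ln 5 − 1) n. Then the (1/2) ln(2π·5n) correction.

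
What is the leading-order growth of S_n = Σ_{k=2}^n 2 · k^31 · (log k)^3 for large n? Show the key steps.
S_n ~ n^32 · (log n)^3 / 16

By integral comparison, S_n = ∫_1^n 2 · x^31 · (log x)^3 dx + O(n^31 · (log n)^3). For the integral, the leading term of ∫_1^n x^31 (log x)^3 dx is n^32/32 · (log n)^3 (by repeated integration by parts; each step lowers the log-exponent and produces a relatively O(1/log n) correction). Hence S_n ~ n^32 · (log n)^3 / 16.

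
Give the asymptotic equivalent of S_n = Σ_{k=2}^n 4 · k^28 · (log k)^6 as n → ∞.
S_n ~ 4 · n^29 · (log n)^6 / 29

By integral comparison, S_n = ∫_1^n 4 · x^28 · (log x)^6 dx + O(n^28 · (log n)^6). For the integral, the leading term of ∫_1^n x^28 (log x)^6 dx is n^29/29 · (log n)^6 (by repeated integration by parts; each step lowers the log-exponent and produces a relatively O(1/log n) correction). Hence S_n ~ 4 · n^29 · (log n)^6 / 29.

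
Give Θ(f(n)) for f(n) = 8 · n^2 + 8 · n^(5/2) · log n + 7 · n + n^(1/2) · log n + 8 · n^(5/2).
f(n) ∈ Θ(n^(5/2) · log n)

Compare the terms by growth order. For large n, n^a · (log n)^b dominates n^a' · (log n)^b' iff a > a', or (a = a' and b > b'). Ranking the 5 terms shows the dominant one is 8 · n^(5/2) · log n. Hence f(n) ∈ Θ(n^(5/2) · log n).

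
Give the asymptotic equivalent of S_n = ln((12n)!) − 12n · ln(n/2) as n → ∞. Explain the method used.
S_n ~ 12n · (ln 24 − 1) + O(ln n)

Stirling: ln((12n)!) = 12n ln(12n) − 12n + O(ln n).
  S_n = 12n ln(12n) − 12n − 12n ln(n/2) + O(ln n)
      = 12n ln(12n) − 12n ln n + 12n ln 2 − 12n + O(ln n)
      = 12n ln 12 + 12n ln 2 − 12n + O(ln n)
      = 12n (ln 24 − 1) + O(ln n).
Numerically ln(24) − 1 ≈ 2.1781.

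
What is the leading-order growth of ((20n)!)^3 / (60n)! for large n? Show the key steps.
((20n)!)^3/(60n)! ~ ((2π·20n)^(2/2) / sqrt(3)) · 3^(−3·20n)  →  0

Write N = 20n. Stirling: N! ~ sqrt(2π N)(N/e)^N and (3N)! ~ sqrt(2π·3N)·(3N/e)^(3N).
  (N!)^3/(3N)! ~ (2π N)^(3/2) (N/e)^(3N) / [sqrt(2π·3N) (3N/e)^(3N)]
     = (2π N)^(3/2) / sqrt(2π·3N) · (N/(3N))^(3N)
     = (2π N)^((3−1)/2) / sqrt(3) · 3^(−3N).
Since 3^3 > 1, the factor 3^(−3N) decays exponentially, so the ratio → 0. Substituting N = 20n gives the stated form.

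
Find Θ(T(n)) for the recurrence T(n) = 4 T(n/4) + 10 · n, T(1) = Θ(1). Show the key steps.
T(n) = Θ(n log n)

log_4 4 = 1, and f(n) = 10 · n = Θ(n^(log_4 4)). This is Case 2 of the master theorem: T(n) = Θ(f(n) · log n) = Θ(n log n).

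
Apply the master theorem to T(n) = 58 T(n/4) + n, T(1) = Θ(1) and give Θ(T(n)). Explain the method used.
T(n) = Θ(n^(log_4 58))

Master theorem: compare f(n) = n to n^(log_4 58) where log_4 58 ≈ 2.929. Since 1 < log_4 58, we have f(n) = O(n^(log_4 58 − ε)) for some ε > 0 — Case 1. Hence T(n) = Θ(n^(log_4 58)).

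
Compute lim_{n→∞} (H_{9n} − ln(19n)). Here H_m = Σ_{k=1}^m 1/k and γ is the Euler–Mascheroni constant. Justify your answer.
lim = ln(9/19) + γ

By Euler-Maclaurin, H_m = ln m + γ + O(1/m). So
  H_{9n} − ln(19n) = ln(9n) + γ − ln(19n) + O(1/n)
                       = ln(9/19) + γ + O(1/n).
Hence the limit is ln(9/19) + γ.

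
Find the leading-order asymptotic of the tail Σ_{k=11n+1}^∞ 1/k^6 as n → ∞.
Σ_{k>11n} 1/k^6 ~ 1/(5 · (11n)^5)

Compare to the integral: ∫_{11n}^∞ x^(−6) dx = [−x^(−5)/5]_{11n}^∞ = 1/((6−1)·(11n)^5). Euler-Maclaurin then gives
  Σ_{k>11n} 1/k^6 = ∫_{11n}^∞ dx/x^6 − 1/(2·(11n)^6) + O(1/(11n)^7).
(Equivalently this is ζ(6) − Σ_{k≤11n} 1/k^6.)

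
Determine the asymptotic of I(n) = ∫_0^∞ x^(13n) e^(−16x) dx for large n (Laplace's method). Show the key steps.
I(n) ~ (sqrt(2π·13n) / 16) · (13n/(16e))^(13n)

Write the integrand as exp(13n ln x − 16x) and set f(x) = 13n ln x − 16x. Then f'(x) = 13n/x − 16 = 0 at x* = 13n/16, and f''(x*) = −13n/x*^2 = −16^2/(13n). Laplace's method (interior maximum) gives
  I(n) ~ e^(f(x*)) · sqrt(2π / |f''(x*)|)
        = exp(13n ln(13n/16) − 13n) · sqrt(2π · 13n / 16^2)
        = (13n/16)^(13n) e^(−13n) · sqrt(2π·13n) / 16
        = (sqrt(2π·13n) / 16) · (13n/(16e))^(13n).
This matches Γ(13n+1)/16^(13n+1) with Stirling applied to Γ.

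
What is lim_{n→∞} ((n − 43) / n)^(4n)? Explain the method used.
lim = e^(−172)

Rewrite as (1 − 43/n)^(4n). By the standard limit (1 + x/n)^n → e^x, we have (1 − 43/n)^n → e^(−43), and raising to the 4th power gives e^(−172).
More precisely, ln[(1 − 43/n)^(4n)] = 4n · ln(1 − 43/n) = 4n · (-43/n + O(1/n^2)) = -172 + O(1/n) → -172.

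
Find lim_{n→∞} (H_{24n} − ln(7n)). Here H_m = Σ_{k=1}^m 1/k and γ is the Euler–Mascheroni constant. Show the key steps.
lim = ln(24/7) + γ

By Euler-Maclaurin, H_m = ln m + γ + O(1/m). So
  H_{24n} − ln(7n) = ln(24n) + γ − ln(7n) + O(1/n)
                       = ln(24/7) + γ + O(1/n).
Hence the limit is ln(24/7) + γ.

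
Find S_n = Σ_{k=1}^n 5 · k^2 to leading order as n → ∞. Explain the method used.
S_n ~ 5 · n^3 / 3

By integral comparison (Euler-Maclaurin), Σ_{k=1}^n 5 · k^2 = 5 · ∫_0^n x^2 dx + O(n^2) = 5 · n^3/3 + O(n^2). (Equivalently, Faulhaber's formula gives the same leading term.)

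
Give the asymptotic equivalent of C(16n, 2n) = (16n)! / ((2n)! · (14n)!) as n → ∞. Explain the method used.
C(16n, 2n) ~ (16777216/823543)^(2n) · sqrt(4/(7π·2n))

Write N = 2n. Apply Stirling to each factorial:
  (8N)! ~ sqrt(2π·8N) · (8N/e)^(8N),
  N! ~ sqrt(2π N) · (N/e)^N,
  (7N)! ~ sqrt(2π·7N) · (7N/e)^(7N).
The exponential factors combine to (8N)^(8N) / (N^N · (7N)^(7N)) = 8^(8N)/7^(7N) = (8^8/7^7)^N = (16777216/823543)^N.
The square-root prefactors combine to sqrt(2π·8N) / (sqrt(2π N)·sqrt(2π·7N)) = sqrt(8 / (2π·7·N)) = sqrt(4/(7π·2n)).
Substituting N = 2n: C(16n, 2n) ~ (16777216/823543)^(2n) · sqrt(4/(7π·2n)).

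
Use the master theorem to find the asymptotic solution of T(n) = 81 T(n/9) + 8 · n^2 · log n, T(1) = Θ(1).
T(n) = Θ(n^2 · (log n)^2)

Here log_9 81 = 2 and f(n) = 8 · n^2 · log n = Θ(n^(log_9 81) · (log n)^1). This is the extended Case 2 of the master theorem (f matches the critical exponent up to log factors), giving T(n) = Θ(n^(log_9 81) · (log n)^(1+1)) = Θ(n^2 · (log n)^2).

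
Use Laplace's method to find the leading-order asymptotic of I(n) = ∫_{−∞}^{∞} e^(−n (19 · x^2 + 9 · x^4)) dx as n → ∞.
I(n) ~ sqrt(π/(19n))

φ(x) = 19 · x^2 + 9 · x^4 has its unique global minimum at x* = 0 (since φ'(x) = 38x + 36x^3 = 0 only at x = 0 for real x with both coefficients positive, and φ → ∞ as |x| → ∞). At x* = 0, φ(0) = 0 and φ''(0) = 38. Laplace's method then gives
  I(n) ~ sqrt(2π / (n · φ''(0))) · e^(−n φ(0)) = sqrt(2π / (38n)) = sqrt(π/(19n)).
The 9 · x^4 term contributes only at subleading order (an O(1/n) relative correction).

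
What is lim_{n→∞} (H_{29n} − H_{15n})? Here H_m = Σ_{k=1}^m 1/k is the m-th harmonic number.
lim = ln(29/15)

Euler-Maclaurin gives H_m = ln m + γ + 1/(2m) + O(1/m^2). The γ and O(1/m) terms cancel in the difference:
  H_{29n} − H_{15n} = ln(29n) − ln(15n) + O(1/n) = ln(29/15) + O(1/n).
Hence the limit is ln(29/15).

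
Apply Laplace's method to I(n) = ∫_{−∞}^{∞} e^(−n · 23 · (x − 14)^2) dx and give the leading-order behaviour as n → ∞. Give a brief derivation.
I(n) = sqrt(π/(23n))

Here φ(x) = 23 · (x − 14)^2 has its unique minimum at x* = 14 with φ(x*) = 0 and φ''(x*) = 46. Laplace's method gives
  I(n) ~ e^(−n φ(x*)) · sqrt(2π / (n · φ''(x*))) = sqrt(2π / (46n)) = sqrt(π/(23n)).
This is exact: substituting u = (x − 14)·sqrt(23n) gives I(n) = (1/sqrt(23n)) ∫_{−∞}^{∞} e^(−u^2) du = sqrt(π/(23n)).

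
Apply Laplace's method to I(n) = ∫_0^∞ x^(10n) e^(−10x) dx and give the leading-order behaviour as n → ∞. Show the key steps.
I(n) ~ (sqrt(2π·10n) / 10) · (10n/(10e))^(10n)

Write the integrand as exp(10n ln x − 10x) and set f(x) = 10n ln x − 10x. Then f'(x) = 10n/x − 10 = 0 at x* = 10n/10, and f''(x*) = −10n/x*^2 = −10^2/(10n). Laplace's method (interior maximum) gives
  I(n) ~ e^(f(x*)) · sqrt(2π / |f''(x*)|)
        = exp(10n ln(10n/10) − 10n) · sqrt(2π · 10n / 10^2)
        = (10n/10)^(10n) e^(−10n) · sqrt(2π·10n) / 10
        = (sqrt(2π·10n) / 10) · (10n/(10e))^(10n).
This matches Γ(10n+1)/10^(10n+1) with Stirling applied to Γ.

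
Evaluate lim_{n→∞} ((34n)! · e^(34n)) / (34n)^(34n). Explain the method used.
lim = ∞

Stirling: (34n)! ~ sqrt(2π·34n) · (34n/e)^(34n). Hence
  (34n)! · e^(34n) / (34n)^(34n) ~ sqrt(2π·34n) = sqrt(2π·34) · sqrt(n) → ∞.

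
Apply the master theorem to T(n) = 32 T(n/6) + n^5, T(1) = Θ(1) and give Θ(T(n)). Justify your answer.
T(n) = Θ(n^5)

log_6 32 ≈ 1.934. f(n) = n^5 dominates n^(log_6 32) since 5 > 1.934, and the regularity condition a·f(n/b) = 32·(n/6)^5 = (32/7776)·n^5 ≤ c·f(n) holds with c = 32/7776 ≈ 0.00412 < 1. So this is Case 3: T(n) = Θ(f(n)) = Θ(n^5).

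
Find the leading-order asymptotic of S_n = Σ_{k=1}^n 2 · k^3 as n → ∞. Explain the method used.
S_n ~ n^4 / 2

By integral comparison (Euler-Maclaurin), Σ_{k=1}^n 2 · k^3 = 2 · ∫_0^n x^3 dx + O(n^3) = 2 · n^4/4 = n^4 / 2 + O(n^3). (Equivalently, Faulhaber's formula gives the same leading term.)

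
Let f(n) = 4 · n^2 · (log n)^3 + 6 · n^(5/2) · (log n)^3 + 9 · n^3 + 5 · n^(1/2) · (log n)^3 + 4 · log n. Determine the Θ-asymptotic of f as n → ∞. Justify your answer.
f(n) ∈ Θ(n^3)

Compare the terms by growth order. For large n, n^a · (log n)^b dominates n^a' · (log n)^b' iff a > a', or (a = a' and b > b'). Ranking the 5 terms shows the dominant one is 9 · n^3. Hence f(n) ∈ Θ(n^3).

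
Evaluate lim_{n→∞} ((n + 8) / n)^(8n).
lim = e^64

Rewrite as (1 + 8/n)^(8n). By the standard limit (1 + x/n)^n → e^x, we have (1 + 8/n)^n → e^8, and raising to the 8th power gives e^64.
More precisely, ln[(1 + 8/n)^(8n)] = 8n · ln(1 + 8/n) = 8n · (8/n + O(1/n^2)) = 64 + O(1/n) → 64.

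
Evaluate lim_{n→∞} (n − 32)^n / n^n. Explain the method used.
lim = e^(−32)

Rewrite as (1 − 32/n)^(n). By the standard limit (1 + x/n)^n → e^x, we have (1 − 32/n)^n → e^(−32), and raising to the 1st power gives e^(−32).
More precisely, ln[(1 − 32/n)^(n)] = n · ln(1 − 32/n) = n · (-32/n + O(1/n^2)) = -32 + O(1/n) → -32.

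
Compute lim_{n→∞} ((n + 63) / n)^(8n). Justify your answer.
lim = e^504

Rewrite as (1 + 63/n)^(8n). By the standard limit (1 + x/n)^n → e^x, we have (1 + 63/n)^n → e^63, and raising to the 8th power gives e^504.
More precisely, ln[(1 + 63/n)^(8n)] = 8n · ln(1 + 63/n) = 8n · (63/n + O(1/n^2)) = 504 + O(1/n) → 504.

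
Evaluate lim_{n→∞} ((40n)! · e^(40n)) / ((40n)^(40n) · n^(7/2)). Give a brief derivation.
lim = 0

Stirling: (40n)! ~ sqrt(2π·40n) · (40n/e)^(40n). Hence
  (40n)! · e^(40n) / (40n)^(40n) ~ sqrt(2π·40n).
Dividing by n^(7/2): sqrt(2π·40n) / n^(7/2) = sqrt(2π·40) · n^((1−7)/2), so the expression behaves like sqrt(2π·40) · n^((1−7)/2) → 0.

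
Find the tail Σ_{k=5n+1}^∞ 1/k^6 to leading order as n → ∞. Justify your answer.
Σ_{k>5n} 1/k^6 ~ 1/(5 · (5n)^5)

Compare to the integral: ∫_{5n}^∞ x^(−6) dx = [−x^(−5)/5]_{5n}^∞ = 1/((6−1)·(5n)^5). Euler-Maclaurin then gives
  Σ_{k>5n} 1/k^6 = ∫_{5n}^∞ dx/x^6 − 1/(2·(5n)^6) + O(1/(5n)^7).
(Equivalently this is ζ(6) − Σ_{k≤5n} 1/k^6.)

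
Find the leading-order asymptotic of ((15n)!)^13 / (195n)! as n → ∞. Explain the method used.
((15n)!)^13/(195n)! ~ ((2π·15n)^(12/2) / sqrt(13)) · 13^(−13·15n)  →  0

Write N = 15n. Stirling: N! ~ sqrt(2π N)(N/e)^N and (13N)! ~ sqrt(2π·13N)·(13N/e)^(13N).
  (N!)^13/(13N)! ~ (2π N)^(13/2) (N/e)^(13N) / [sqrt(2π·13N) (13N/e)^(13N)]
     = (2π N)^(13/2) / sqrt(2π·13N) · (N/(13N))^(13N)
     = (2π N)^((13−1)/2) / sqrt(13) · 13^(−13N).
Since 13^13 > 1, the factor 13^(−13N) decays exponentially, so the ratio → 0. Substituting N = 15n gives the stated form.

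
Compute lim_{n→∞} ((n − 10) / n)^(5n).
lim = e^(−50)

Rewrite as (1 − 10/n)^(5n). By the standard limit (1 + x/n)^n → e^x, we have (1 − 10/n)^n → e^(−10), and raising to the 5th power gives e^(−50).
More precisely, ln[(1 − 10/n)^(5n)] = 5n · ln(1 − 10/n) = 5n · (-10/n + O(1/n^2)) = -50 + O(1/n) → -50.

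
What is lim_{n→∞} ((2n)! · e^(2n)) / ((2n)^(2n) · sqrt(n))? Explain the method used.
lim = sqrt(2π·2)

Stirling: (2n)! ~ sqrt(2π·2n) · (2n/e)^(2n). Hence
  (2n)! · e^(2n) / (2n)^(2n) ~ sqrt(2π·2n).
Dividing by sqrt(n): sqrt(2π·2n) / sqrt(n) = sqrt(2π·2) · n^((1−1)/2), so the limit is sqrt(2π·2).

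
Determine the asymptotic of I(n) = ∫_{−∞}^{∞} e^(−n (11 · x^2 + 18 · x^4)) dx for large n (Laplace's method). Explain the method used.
I(n) ~ sqrt(π/(11n))

φ(x) = 11 · x^2 + 18 · x^4 has its unique global minimum at x* = 0 (since φ'(x) = 22x + 72x^3 = 0 only at x = 0 for real x with both coefficients positive, and φ → ∞ as |x| → ∞). At x* = 0, φ(0) = 0 and φ''(0) = 22. Laplace's method then gives
  I(n) ~ sqrt(2π / (n · φ''(0))) · e^(−n φ(0)) = sqrt(2π / (22n)) = sqrt(π/(11n)).
The 18 · x^4 term contributes only at subleading order (an O(1/n) relative correction).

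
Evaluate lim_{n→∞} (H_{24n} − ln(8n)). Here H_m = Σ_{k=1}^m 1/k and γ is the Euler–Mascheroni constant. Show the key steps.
lim = ln 3 + γ

By Euler-Maclaurin, H_m = ln m + γ + O(1/m). So
  H_{24n} − ln(8n) = ln(24n) + γ − ln(8n) + O(1/n)
                       = ln(24/8) + γ + O(1/n).
Hence the limit is ln(24/8) + γ (= ln 3).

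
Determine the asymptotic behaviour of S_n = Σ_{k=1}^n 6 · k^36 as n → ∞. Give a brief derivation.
S_n ~ 6 · n^37 / 37

By integral comparison (Euler-Maclaurin), Σ_{k=1}^n 6 · k^36 = 6 · ∫_0^n x^36 dx + O(n^36) = 6 · n^37/37 + O(n^36). (Equivalently, Faulhaber's formula gives the same leading term.)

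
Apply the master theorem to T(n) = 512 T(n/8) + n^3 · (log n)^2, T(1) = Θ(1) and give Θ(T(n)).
T(n) = Θ(n^3 · (log n)^3)

Here log_8 512 = 3 and f(n) = n^3 · (log n)^2 = Θ(n^(log_8 512) · (log n)^2). This is the extended Case 2 of the master theorem (f matches the critical exponent up to log factors), giving T(n) = Θ(n^(log_8 512) · (log n)^(2+1)) = Θ(n^3 · (log n)^3).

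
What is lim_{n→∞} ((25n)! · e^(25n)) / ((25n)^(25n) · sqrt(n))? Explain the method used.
lim = sqrt(2π·25)

Stirling: (25n)! ~ sqrt(2π·25n) · (25n/e)^(25n). Hence
  (25n)! · e^(25n) / (25n)^(25n) ~ sqrt(2π·25n).
Dividing by sqrt(n): sqrt(2π·25n) / sqrt(n) = sqrt(2π·25) · n^((1−1)/2), so the limit is sqrt(2π·25).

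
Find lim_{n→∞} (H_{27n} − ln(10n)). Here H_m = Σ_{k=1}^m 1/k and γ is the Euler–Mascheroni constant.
lim = ln(27/10) + γ

By Euler-Maclaurin, H_m = ln m + γ + O(1/m). So
  H_{27n} − ln(10n) = ln(27n) + γ − ln(10n) + O(1/n)
                       = ln(27/10) + γ + O(1/n).
Hence the limit is ln(27/10) + γ.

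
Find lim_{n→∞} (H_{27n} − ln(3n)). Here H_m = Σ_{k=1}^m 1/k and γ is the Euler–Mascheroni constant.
lim = ln 9 + γ

By Euler-Maclaurin, H_m = ln m + γ + O(1/m). So
  H_{27n} − ln(3n) = ln(27n) + γ − ln(3n) + O(1/n)
                       = ln(27/3) + γ + O(1/n).
Hence the limit is ln(27/3) + γ (= ln 9).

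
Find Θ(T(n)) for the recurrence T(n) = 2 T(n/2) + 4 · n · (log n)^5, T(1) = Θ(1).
T(n) = Θ(n · (log n)^6)

Here log_2 2 = 1 and f(n) = 4 · n · (log n)^5 = Θ(n^(log_2 2) · (log n)^5). This is the extended Case 2 of the master theorem (f matches the critical exponent up to log factors), giving T(n) = Θ(n^(log_2 2) · (log n)^(5+1)) = Θ(n · (log n)^6).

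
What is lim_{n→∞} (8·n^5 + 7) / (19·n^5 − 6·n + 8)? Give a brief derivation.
lim = 8/19

For large n the leading n^5 terms dominate both numerator and denominator. Dividing top and bottom by n^5, every other term tends to 0, leaving 8/19.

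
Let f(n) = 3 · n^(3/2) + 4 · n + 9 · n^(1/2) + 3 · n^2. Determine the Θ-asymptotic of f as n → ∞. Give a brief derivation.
f(n) ∈ Θ(n^2)

Compare the terms by growth order. For large n, n^a · (log n)^b dominates n^a' · (log n)^b' iff a > a', or (a = a' and b > b'). Ranking the 4 terms shows the dominant one is 3 · n^2. Hence f(n) ∈ Θ(n^2).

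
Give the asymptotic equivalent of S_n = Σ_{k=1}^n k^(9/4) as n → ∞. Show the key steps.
S_n ~ (4/13) · n^(13/4)

Integral comparison: Σ_{k=1}^n k^(9/4) = ∫_0^n x^(9/4) dx + O(n^(9/4)). The integral is n^(1 + 9/4) / (1 + 9/4) = n^((9+4)/4) / ((9+4)/4) = (4/13) · n^(13/4).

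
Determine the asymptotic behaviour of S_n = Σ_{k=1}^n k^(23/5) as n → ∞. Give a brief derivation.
S_n ~ (5/28) · n^(28/5)

Integral comparison: Σ_{k=1}^n k^(23/5) = ∫_0^n x^(23/5) dx + O(n^(23/5)). The integral is n^(1 + 23/5) / (1 + 23/5) = n^((23+5)/5) / ((23+5)/5) = (5/28) · n^(28/5).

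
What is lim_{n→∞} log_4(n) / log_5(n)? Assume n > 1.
lim = ln(5) / ln(4) = log_4(5)

Change of base: log_4(n) = ln n / ln 4 and log_5(n) = ln n / ln 5. The ratio is (ln n / ln 4) · (ln 5 / ln n) = ln 5 / ln 4, a constant independent of n. So the limit is ln 5 / ln 4 = log_4(5).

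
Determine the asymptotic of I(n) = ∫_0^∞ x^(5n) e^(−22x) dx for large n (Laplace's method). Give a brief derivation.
I(n) ~ (sqrt(2π·5n) / 22) · (5n/(22e))^(5n)

Write the integrand as exp(5n ln x − 22x) and set f(x) = 5n ln x − 22x. Then f'(x) = 5n/x − 22 = 0 at x* = 5n/22, and f''(x*) = −5n/x*^2 = −22^2/(5n). Laplace's method (interior maximum) gives
  I(n) ~ e^(f(x*)) · sqrt(2π / |f''(x*)|)
        = exp(5n ln(5n/22) − 5n) · sqrt(2π · 5n / 22^2)
        = (5n/22)^(5n) e^(−5n) · sqrt(2π·5n) / 22
        = (sqrt(2π·5n) / 22) · (5n/(22e))^(5n).
This matches Γ(5n+1)/22^(5n+1) with Stirling applied to Γ.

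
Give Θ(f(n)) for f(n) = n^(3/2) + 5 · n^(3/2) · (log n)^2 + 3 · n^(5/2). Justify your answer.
f(n) ∈ Θ(n^(5/2))

Compare the terms by growth order. For large n, n^a · (log n)^b dominates n^a' · (log n)^b' iff a > a', or (a = a' and b > b'). Ranking the 3 terms shows the dominant one is 3 · n^(5/2). Hence f(n) ∈ Θ(n^(5/2)).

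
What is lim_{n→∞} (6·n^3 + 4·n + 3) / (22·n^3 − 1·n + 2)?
lim = 6/22 = 3/11

For large n the leading n^3 terms dominate both numerator and denominator. Dividing top and bottom by n^3, every other term tends to 0, leaving 6/22 = 3/11.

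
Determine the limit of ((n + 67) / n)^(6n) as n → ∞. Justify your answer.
lim = e^402

Rewrite as (1 + 67/n)^(6n). By the standard limit (1 + x/n)^n → e^x, we have (1 + 67/n)^n → e^67, and raising to the 6th power gives e^402.
More precisely, ln[(1 + 67/n)^(6n)] = 6n · ln(1 + 67/n) = 6n · (67/n + O(1/n^2)) = 402 + O(1/n) → 402.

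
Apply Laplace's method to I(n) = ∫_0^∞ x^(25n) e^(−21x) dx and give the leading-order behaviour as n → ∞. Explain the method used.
I(n) ~ (sqrt(2π·25n) / 21) · (25n/(21e))^(25n)

Write the integrand as exp(25n ln x − 21x) and set f(x) = 25n ln x − 21x. Then f'(x) = 25n/x − 21 = 0 at x* = 25n/21, and f''(x*) = −25n/x*^2 = −21^2/(25n). Laplace's method (interior maximum) gives
  I(n) ~ e^(f(x*)) · sqrt(2π / |f''(x*)|)
        = exp(25n ln(25n/21) − 25n) · sqrt(2π · 25n / 21^2)
        = (25n/21)^(25n) e^(−25n) · sqrt(2π·25n) / 21
        = (sqrt(2π·25n) / 21) · (25n/(21e))^(25n).
This matches Γ(25n+1)/21^(25n+1) with Stirling applied to Γ.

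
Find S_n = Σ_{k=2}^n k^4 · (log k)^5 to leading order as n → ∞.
S_n ~ n^5 · (log n)^5 / 5

By integral comparison, S_n = ∫_1^n x^4 · (log x)^5 dx + O(n^4 · (log n)^5). For the integral, the leading term of ∫_1^n x^4 (log x)^5 dx is n^5/5 · (log n)^5 (by repeated integration by parts; each step lowers the log-exponent and produces a relatively O(1/log n) correction). Hence S_n ~ n^5 · (log n)^5 / 5.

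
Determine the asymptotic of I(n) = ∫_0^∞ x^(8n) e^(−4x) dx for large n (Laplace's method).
I(n) ~ (sqrt(2π·8n) / 4) · (8n/(4e))^(8n)

Write the integrand as exp(8n ln x − 4x) and set f(x) = 8n ln x − 4x. Then f'(x) = 8n/x − 4 = 0 at x* = 8n/4, and f''(x*) = −8n/x*^2 = −4^2/(8n). Laplace's method (interior maximum) gives
  I(n) ~ e^(f(x*)) · sqrt(2π / |f''(x*)|)
        = exp(8n ln(8n/4) − 8n) · sqrt(2π · 8n / 4^2)
        = (8n/4)^(8n) e^(−8n) · sqrt(2π·8n) / 4
        = (sqrt(2π·8n) / 4) · (8n/(4e))^(8n).
This matches Γ(8n+1)/4^(8n+1) with Stirling applied to Γ.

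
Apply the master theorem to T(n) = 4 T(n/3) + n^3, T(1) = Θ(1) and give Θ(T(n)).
T(n) = Θ(n^3)

log_3 4 ≈ 1.262. f(n) = n^3 dominates n^(log_3 4) since 3 > 1.262, and the regularity condition a·f(n/b) = 4·(n/3)^3 = (4/27)·n^3 ≤ c·f(n) holds with c = 4/27 ≈ 0.148 < 1. So this is Case 3: T(n) = Θ(f(n)) = Θ(n^3).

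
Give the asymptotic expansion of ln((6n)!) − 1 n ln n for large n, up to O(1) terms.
ln((6n)!) − 1 n ln n = 5 n ln n + 6(ln 6 − 1) n + (1/2) ln(2π·6n) + O(1/n)

Stirling: ln((6n)!) = 6n ln(6n) − 6n + (1/2) ln(2π·6n) + O(1/n).
Expand 6n ln(6n) = 6n (ln n + ln 6) = 6n ln n + 6n ln 6.
Subtract 1n ln n: leading term is (6 − 1) n ln n = 5 n ln n. The next term is 6n ln 6 − 6n = 6(ln 6 − 1) n. Then the (1/2) ln(2π·6n) correction.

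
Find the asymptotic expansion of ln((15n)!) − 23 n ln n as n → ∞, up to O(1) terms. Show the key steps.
ln((15n)!) − 23 n ln n = −8 n ln n + 15(ln 15 − 1) n + (1/2) ln(2π·15n) + O(1/n)

Stirling: ln((15n)!) = 15n ln(15n) − 15n + (1/2) ln(2π·15n) + O(1/n).
Expand 15n ln(15n) = 15n (ln n + ln 15) = 15n ln n + 15n ln 15.
Subtract 23n ln n: leading term is (15 − 23) n ln n = −8 n ln n. The next term is 15n ln 15 − 15n = 15(ln 15 − 1) n. Then the (1/2) ln(2π·15n) correction.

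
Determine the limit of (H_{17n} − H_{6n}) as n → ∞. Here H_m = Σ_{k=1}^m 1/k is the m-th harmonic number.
lim = ln(17/6)

Euler-Maclaurin gives H_m = ln m + γ + 1/(2m) + O(1/m^2). The γ and O(1/m) terms cancel in the difference:
  H_{17n} − H_{6n} = ln(17n) − ln(6n) + O(1/n) = ln(17/6) + O(1/n).
Hence the limit is ln(17/6).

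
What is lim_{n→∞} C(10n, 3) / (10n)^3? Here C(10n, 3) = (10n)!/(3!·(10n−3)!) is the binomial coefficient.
lim = 1/3! = 1/6

With N = 10n → ∞: C(N, 3) / N^3 = [N(N−1)…(N−2)] / (3! · N^3) = (1/3!) · 1 · (1 − 1/(10n)) · (1 − 2/(10n)). Each factor → 1 as N → ∞, so the limit is 1/3! = 1/6.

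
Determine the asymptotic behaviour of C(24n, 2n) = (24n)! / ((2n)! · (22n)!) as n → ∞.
C(24n, 2n) ~ (8916100448256/285311670611)^(2n) · sqrt(6/(11π·2n))

Write N = 2n. Apply Stirling to each factorial:
  (12N)! ~ sqrt(2π·12N) · (12N/e)^(12N),
  N! ~ sqrt(2π N) · (N/e)^N,
  (11N)! ~ sqrt(2π·11N) · (11N/e)^(11N).
The exponential factors combine to (12N)^(12N) / (N^N · (11N)^(11N)) = 12^(12N)/11^(11N) = (12^12/11^11)^N = (8916100448256/285311670611)^N.
The square-root prefactors combine to sqrt(2π·12N) / (sqrt(2π N)·sqrt(2π·11N)) = sqrt(12 / (2π·11·N)) = sqrt(6/(11π·2n)).
Substituting N = 2n: C(24n, 2n) ~ (8916100448256/285311670611)^(2n) · sqrt(6/(11π·2n)).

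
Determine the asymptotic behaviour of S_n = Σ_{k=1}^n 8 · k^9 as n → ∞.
S_n ~ 4 · n^10 / 5

By integral comparison (Euler-Maclaurin), Σ_{k=1}^n 8 · k^9 = 8 · ∫_0^n x^9 dx + O(n^9) = 8 · n^10/10 = 4 · n^10 / 5 + O(n^9). (Equivalently, Faulhaber's formula gives the same leading term.)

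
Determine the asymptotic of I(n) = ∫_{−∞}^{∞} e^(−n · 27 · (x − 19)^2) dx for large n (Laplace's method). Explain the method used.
I(n) = sqrt(π/(27n))

Here φ(x) = 27 · (x − 19)^2 has its unique minimum at x* = 19 with φ(x*) = 0 and φ''(x*) = 54. Laplace's method gives
  I(n) ~ e^(−n φ(x*)) · sqrt(2π / (n · φ''(x*))) = sqrt(2π / (54n)) = sqrt(π/(27n)).
This is exact: substituting u = (x − 19)·sqrt(27n) gives I(n) = (1/sqrt(27n)) ∫_{−∞}^{∞} e^(−u^2) du = sqrt(π/(27n)).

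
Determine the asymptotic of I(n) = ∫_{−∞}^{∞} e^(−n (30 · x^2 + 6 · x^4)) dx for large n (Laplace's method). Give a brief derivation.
I(n) ~ sqrt(π/(30n))

φ(x) = 30 · x^2 + 6 · x^4 has its unique global minimum at x* = 0 (since φ'(x) = 60x + 24x^3 = 0 only at x = 0 for real x with both coefficients positive, and φ → ∞ as |x| → ∞). At x* = 0, φ(0) = 0 and φ''(0) = 60. Laplace's method then gives
  I(n) ~ sqrt(2π / (n · φ''(0))) · e^(−n φ(0)) = sqrt(2π / (60n)) = sqrt(π/(30n)).
The 6 · x^4 term contributes only at subleading order (an O(1/n) relative correction).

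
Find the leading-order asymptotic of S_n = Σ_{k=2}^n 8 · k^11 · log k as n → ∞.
S_n ~ 2 · n^12 log n / 3 − n^12 / 18

By integral comparison, S_n = ∫_1^n 8 · x^11 · log x dx + O(n^11 · log n). For the integral, ∫ x^11 log x dx = n^12 log n / 12 − n^12/144 (integration by parts). Hence S_n ~ 2 · n^12 log n / 3 − n^12 / 18.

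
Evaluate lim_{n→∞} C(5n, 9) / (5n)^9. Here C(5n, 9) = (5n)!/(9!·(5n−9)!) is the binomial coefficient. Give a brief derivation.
lim = 1/9! = 1/362880

With N = 5n → ∞: C(N, 9) / N^9 = [N(N−1)…(N−8)] / (9! · N^9) = (1/9!) · 1 · (1 − 1/(5n)) · … · (1 − 8/(5n)). Each factor → 1 as N → ∞, so the limit is 1/9! = 1/362880.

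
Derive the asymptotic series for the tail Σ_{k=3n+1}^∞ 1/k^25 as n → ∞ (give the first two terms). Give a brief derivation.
Σ_{k>3n} 1/k^25 = 1/(24 · (3n)^24) − 1/(2 · (3n)^25) + O(1/(3n)^26)

Compare to the integral: ∫_{3n}^∞ x^(−25) dx = [−x^(−24)/24]_{3n}^∞ = 1/((25−1)·(3n)^24). The Euler-Maclaurin correction adds −f(3n)/2 = −1/(2·(3n)^25). Euler-Maclaurin then gives
  Σ_{k>3n} 1/k^25 = ∫_{3n}^∞ dx/x^25 − 1/(2·(3n)^25) + O(1/(3n)^26).
(Equivalently this is ζ(25) − Σ_{k≤3n} 1/k^25.)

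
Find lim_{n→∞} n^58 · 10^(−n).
lim = 0

Exponentials with base > 1 dominate every fixed polynomial: for any fixed c, n^c / 10^n → 0 as n → ∞ (e.g. by the ratio test, or by writing 10^n = e^(n ln 10) and noting e^(n ln 10) / n^c → ∞). Hence n^58 · 10^(−n) = n^58 / 10^n → 0.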